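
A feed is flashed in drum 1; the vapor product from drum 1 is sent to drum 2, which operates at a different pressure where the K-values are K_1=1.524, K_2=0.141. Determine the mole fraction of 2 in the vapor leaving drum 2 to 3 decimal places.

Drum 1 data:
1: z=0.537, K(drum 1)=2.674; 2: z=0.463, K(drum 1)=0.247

y_2 (drum 2) = 0.053

Drum 1:
Rachford–Rice: g(ψ₁) = Σ zᵢ(Kᵢ−1)/(1+ψ₁(Kᵢ−1)) = 0.
Check two-phase: ΣzᵢKᵢ = 1.550 > 1 and Σzᵢ/Kᵢ = 2.075 > 1, so g(0) = 0.550 > 0 and g(1) = -1.075 < 0.
Newton–Raphson from ψ₁ = 0.43:
  ψ₁ = 0.430: g = 0.0071, g' = -1.083 → ψ₁ = 0.437
Converged at ψ₁ = 0.437.
Drum-1 compositions:
  1: x = 0.310, y = 0.830
  2: x = 0.690, y = 0.170
Drum-2 feed = drum-1 vapor: z₂ = (0.8296, 0.1704).
Drum 2:
Rachford–Rice: g(ψ₂) = Σ zᵢ(Kᵢ−1)/(1+ψ₂(Kᵢ−1)) = 0.
g(0) = ΣzᵢKᵢ − 1 = 0.288 and g(1) = 1 − Σzᵢ/Kᵢ = -0.753, so a root lies in (0, 1).
Binary case is linear: z₁(K₁−1)(1+ψ₂(K₂−1)) + z₂(K₂−1)(1+ψ₂(K₁−1)) = 0
⇒ ψ₂ = [z₁(K₁−1)+z₂(K₂−1)] / [−(K₁−1)(K₂−1)] = 0.2884/0.4501 = 0.641
  1: x = 0.621, y = 0.947
  2: x = 0.379, y = 0.053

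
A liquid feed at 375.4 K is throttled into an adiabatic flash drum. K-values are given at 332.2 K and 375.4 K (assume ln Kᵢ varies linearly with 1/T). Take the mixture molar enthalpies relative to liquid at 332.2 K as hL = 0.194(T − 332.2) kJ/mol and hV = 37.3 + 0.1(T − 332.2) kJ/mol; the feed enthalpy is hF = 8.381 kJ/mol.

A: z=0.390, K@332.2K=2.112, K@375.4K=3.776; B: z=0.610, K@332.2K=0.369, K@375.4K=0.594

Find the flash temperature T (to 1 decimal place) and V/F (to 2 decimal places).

Adiabatic flash: solve Rachford–Rice at each trial T, then check hF = ψ·hV(T) + (1−ψ)·hL(T).
  T = 332.2 K: K = (2.112, 0.369), RR gives ψ = 0.070, H_out = 2.593 kJ/mol
  T = 375.4 K: K = (3.776, 0.594), RR gives ψ = 0.741, H_out = 33.006 kJ/mol
  T = 353.8 K: K = (2.875, 0.475), RR gives ψ = 0.417, H_out = 18.915 kJ/mol
  T = 343.0 K: K = (2.476, 0.420), RR gives ψ = 0.260, H_out = 11.511 kJ/mol
  T = 337.6 K: K = (2.290, 0.394), RR gives ψ = 0.171, H_out = 7.333 kJ/mol
  T = 340.3 K: K = (2.382, 0.407), RR gives ψ = 0.216, H_out = 9.478 kJ/mol
  T = 339.0 K: K = (2.337, 0.401), RR gives ψ = 0.195, H_out = 8.461 kJ/mol
Linear interpolation between T = 337.6 (H_out = 7.333) and T = 339.0 (H_out = 8.461) on hF = 8.381 gives T ≈ 338.9 K, at which ψ = 0.19.

T = 338.9 K, V/F = 0.19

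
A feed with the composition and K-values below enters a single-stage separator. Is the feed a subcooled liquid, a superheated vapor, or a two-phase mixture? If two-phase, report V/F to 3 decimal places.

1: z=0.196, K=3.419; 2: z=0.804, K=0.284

subcooled liquid

ΣzᵢKᵢ = 0.898; Σzᵢ/Kᵢ = 2.888.
Since ΣzᵢKᵢ < 1 the mixture is below its bubble point — single liquid phase.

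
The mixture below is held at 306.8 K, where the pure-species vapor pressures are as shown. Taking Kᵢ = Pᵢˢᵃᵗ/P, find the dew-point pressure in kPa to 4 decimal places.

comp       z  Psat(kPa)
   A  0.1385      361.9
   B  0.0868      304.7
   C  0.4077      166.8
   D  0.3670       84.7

Pdew = 134.3227 kPa

At the dew point ψ → 1, so Σzᵢ/Kᵢ = 1 with Kᵢ = Pᵢˢᵃᵗ/P ⇒ 1/P = Σzᵢ/Pᵢˢᵃᵗ.
1/P = 0.1385/361.9 + 0.0868/304.7 + 0.4077/166.8 + 0.3670/84.7 = 0.0074448 ⇒ P = 134.3227 kPa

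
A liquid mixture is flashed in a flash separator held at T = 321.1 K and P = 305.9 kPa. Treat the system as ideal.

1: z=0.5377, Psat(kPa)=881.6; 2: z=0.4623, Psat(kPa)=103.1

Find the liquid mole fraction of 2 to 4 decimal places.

Raoult's law: Kᵢ = Pᵢˢᵃᵗ/P = Pᵢˢᵃᵗ/305.9.
  K_1 = 881.6/305.9 = 2.881988, K_2 = 103.1/305.9 = 0.337038
Material balance + equilibrium reduce to Σ zᵢ(Kᵢ−1)/(1+ψ(Kᵢ−1)) = 0.
Feasibility: ΣzᵢKᵢ = 1.7055, Σzᵢ/Kᵢ = 1.5582 — both > 1, two phases present.
Newton–Raphson from ψ = 0.36:
  ψ = 0.3600: g = 0.20067, g' = -1.0273 → ψ = 0.5553
  ψ = 0.5553: g = 0.00973, g' = -0.9643 → ψ = 0.5654
Converged at ψ = 0.5654.
Compositions from xᵢ = zᵢ/(1+ψ(Kᵢ−1)), yᵢ = Kᵢxᵢ:
  1: x = 0.2605, y = 0.7508
  2: x = 0.7395, y = 0.2492

x_2 = 0.7395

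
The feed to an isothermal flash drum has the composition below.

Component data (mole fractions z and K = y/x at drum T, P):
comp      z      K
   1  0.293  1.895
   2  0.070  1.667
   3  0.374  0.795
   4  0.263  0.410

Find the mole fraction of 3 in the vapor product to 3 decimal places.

Rachford–Rice: g(V/F) = Σ zᵢ(Kᵢ−1)/(1+V/F(Kᵢ−1)) = 0.
Check two-phase: ΣzᵢKᵢ = 1.077 > 1 and Σzᵢ/Kᵢ = 1.309 > 1, so g(0) = 0.077 > 0 and g(1) = -0.309 < 0.
Iterate (Newton) starting at V/F = 0.68:
  V/F = 0.680: g = -0.1531, g' = -0.382 → V/F = 0.279
  V/F = 0.279: g = -0.0179, g' = -0.321 → V/F = 0.223
  V/F = 0.223: g = 0.0001, g' = -0.325 → V/F = 0.224
Converged at V/F = 0.224.
Compositions from xᵢ = zᵢ/(1+V/F(Kᵢ−1)), yᵢ = Kᵢxᵢ:
  1: x = 0.244, y = 0.463
  2: x = 0.061, y = 0.102
  3: x = 0.392, y = 0.312
  4: x = 0.303, y = 0.124

y_3 = 0.312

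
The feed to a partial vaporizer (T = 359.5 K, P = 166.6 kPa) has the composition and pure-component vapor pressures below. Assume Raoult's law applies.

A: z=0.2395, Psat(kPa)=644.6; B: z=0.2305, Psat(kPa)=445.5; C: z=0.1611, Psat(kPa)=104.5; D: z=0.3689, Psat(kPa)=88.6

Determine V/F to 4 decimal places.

V/F = 0.8214

Raoult's law: Kᵢ = Pᵢˢᵃᵗ/P = Pᵢˢᵃᵗ/166.6.
  K_A = 644.6/166.6 = 3.869148, K_B = 445.5/166.6 = 2.674070, K_C = 104.5/166.6 = 0.627251, K_D = 88.6/166.6 = 0.531813
Iterate (Newton) starting at V/F = 0.5:
  V/F = 0.5000: g = 0.19299, g' = -0.6957 → V/F = 0.7774
  V/F = 0.7774: g = 0.02428, g' = -0.5551 → V/F = 0.8211
  V/F = 0.8211: g = 0.00014, g' = -0.5495 → V/F = 0.8214
Converged at V/F = 0.8214.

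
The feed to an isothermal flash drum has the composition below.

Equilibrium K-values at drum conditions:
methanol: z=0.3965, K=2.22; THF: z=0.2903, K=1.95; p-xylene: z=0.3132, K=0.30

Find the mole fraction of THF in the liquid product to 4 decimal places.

x_THF = 0.1747

Rachford–Rice: g(ψ) = Σ zᵢ(Kᵢ−1)/(1+ψ(Kᵢ−1)) = 0.
Check two-phase: ΣzᵢKᵢ = 1.5403 > 1 and Σzᵢ/Kᵢ = 1.3715 > 1, so g(0) = 0.5403 > 0 and g(1) = -0.3715 < 0.
Iterate (Newton) starting at ψ = 0.55:
  ψ = 0.5500: g = 0.11414, g' = -0.7301 → ψ = 0.7063
  ψ = 0.7063: g = -0.00877, g' = -0.8645 → ψ = 0.6962
  ψ = 0.6962: g = -0.00007, g' = -0.8514 → ψ = 0.6961
Converged at ψ = 0.6961.
Compositions from xᵢ = zᵢ/(1+ψ(Kᵢ−1)), yᵢ = Kᵢxᵢ:
  methanol: x = 0.2144, y = 0.4760
  THF: x = 0.1747, y = 0.3408
  p-xylene: x = 0.6108, y = 0.1833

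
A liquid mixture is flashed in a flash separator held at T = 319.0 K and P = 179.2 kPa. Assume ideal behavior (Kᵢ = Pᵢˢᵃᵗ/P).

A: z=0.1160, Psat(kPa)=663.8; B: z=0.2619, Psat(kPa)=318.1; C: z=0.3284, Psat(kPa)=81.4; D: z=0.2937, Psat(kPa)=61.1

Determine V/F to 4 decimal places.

Raoult's law: Kᵢ = Pᵢˢᵃᵗ/P = Pᵢˢᵃᵗ/179.2.
  K_A = 663.8/179.2 = 3.704241, K_B = 318.1/179.2 = 1.775112, K_C = 81.4/179.2 = 0.454241, K_D = 61.1/179.2 = 0.340960
Rachford–Rice: g(V/F) = Σ zᵢ(Kᵢ−1)/(1+V/F(Kᵢ−1)) = 0.
g(0) = ΣzᵢKᵢ − 1 = 0.1439 and g(1) = 1 − Σzᵢ/Kᵢ = -0.7632, so a root lies in (0, 1).
Iterate (Newton) starting at V/F = 0.5:
  V/F = 0.5000: g = -0.25551, g' = -0.7038 → V/F = 0.1370
  V/F = 0.1370: g = 0.00595, g' = -0.8487 → V/F = 0.1440
Converged at V/F = 0.1440.

V/F = 0.1440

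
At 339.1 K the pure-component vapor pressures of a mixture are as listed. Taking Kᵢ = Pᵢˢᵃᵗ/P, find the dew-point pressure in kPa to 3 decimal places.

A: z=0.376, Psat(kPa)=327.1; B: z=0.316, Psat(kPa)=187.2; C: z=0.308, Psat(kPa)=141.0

At the dew point ψ → 1, so Σzᵢ/Kᵢ = 1 with Kᵢ = Pᵢˢᵃᵗ/P ⇒ 1/P = Σzᵢ/Pᵢˢᵃᵗ.
1/P = 0.376/327.1 + 0.316/187.2 + 0.308/141.0 = 0.005022 ⇒ P = 199.127 kPa

Pdew = 199.127 kPa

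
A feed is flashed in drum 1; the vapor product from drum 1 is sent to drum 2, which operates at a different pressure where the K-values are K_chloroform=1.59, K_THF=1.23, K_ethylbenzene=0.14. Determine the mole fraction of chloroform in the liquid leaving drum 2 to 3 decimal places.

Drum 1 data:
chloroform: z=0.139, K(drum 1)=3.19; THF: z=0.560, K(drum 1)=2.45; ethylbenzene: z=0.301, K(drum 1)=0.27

Drum 1:
Rachford–Rice: g(ψ₁) = Σ zᵢ(Kᵢ−1)/(1+ψ₁(Kᵢ−1)) = 0.
g(0) = ΣzᵢKᵢ − 1 = 0.897 and g(1) = 1 − Σzᵢ/Kᵢ = -0.387, so a root lies in (0, 1).
Iterate (Newton) starting at ψ₁ = 0.42:
  ψ₁ = 0.420: g = 0.3463, g' = -0.969 → ψ₁ = 0.777
  ψ₁ = 0.777: g = -0.0136, g' = -1.209 → ψ₁ = 0.766
Converged at ψ₁ = 0.766.
Drum-1 compositions:
  chloroform: x = 0.052, y = 0.166
  THF: x = 0.265, y = 0.650
  ethylbenzene: x = 0.683, y = 0.184
Drum-2 feed = drum-1 vapor: z₂ = (0.1656, 0.6500, 0.1843).
Drum 2:
Let ψ₂ = V/F and solve Σ zᵢ(Kᵢ−1)/(1+ψ₂(Kᵢ−1)) = 0.
Check two-phase: ΣzᵢKᵢ = 1.089 > 1 and Σzᵢ/Kᵢ = 1.949 > 1, so g(0) = 0.089 > 0 and g(1) = -0.949 < 0.
Newton–Raphson from ψ₂ = 0.36:
  ψ₂ = 0.360: g = -0.0110, g' = -0.355 → ψ₂ = 0.329
  ψ₂ = 0.329: g = -0.0003, g' = -0.335 → ψ₂ = 0.328
Converged at ψ₂ = 0.328.
  chloroform: x = 0.139, y = 0.221
  THF: x = 0.604, y = 0.743
  ethylbenzene: x = 0.257, y = 0.036

x_chloroform (drum 2) = 0.139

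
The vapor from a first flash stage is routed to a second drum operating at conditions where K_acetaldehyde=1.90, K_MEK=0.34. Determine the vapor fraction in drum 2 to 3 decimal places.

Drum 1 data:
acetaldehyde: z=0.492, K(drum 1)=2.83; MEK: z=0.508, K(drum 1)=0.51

Drum 1:
Rachford–Rice: g(ψ₁) = Σ zᵢ(Kᵢ−1)/(1+ψ₁(Kᵢ−1)) = 0.
Feasibility: ΣzᵢKᵢ = 1.651, Σzᵢ/Kᵢ = 1.170 — both > 1, two phases present.
Binary case is linear: z₁(K₁−1)(1+ψ₁(K₂−1)) + z₂(K₂−1)(1+ψ₁(K₁−1)) = 0
⇒ ψ₁ = [z₁(K₁−1)+z₂(K₂−1)] / [−(K₁−1)(K₂−1)] = 0.6514/0.8967 = 0.726
Drum-1 compositions:
  acetaldehyde: x = 0.211, y = 0.598
  MEK: x = 0.789, y = 0.402
Drum-2 feed = drum-1 vapor: z₂ = (0.5977, 0.4023).
Drum 2:
Newton iteration, ψ₂⁰ = 0.5:
  ψ₂ = 0.500: g = -0.0253, g' = -0.621 → ψ₂ = 0.459
Converged at ψ₂ = 0.459.
  acetaldehyde: x = 0.423, y = 0.804
  MEK: x = 0.577, y = 0.196

V/F (drum 2) = 0.459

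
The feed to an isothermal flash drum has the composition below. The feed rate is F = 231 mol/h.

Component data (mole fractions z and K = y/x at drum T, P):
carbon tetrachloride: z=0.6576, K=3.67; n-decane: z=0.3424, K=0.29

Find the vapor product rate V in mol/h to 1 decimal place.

V = 184.3 mol/h

Material balance + equilibrium reduce to Σ zᵢ(Kᵢ−1)/(1+V/F(Kᵢ−1)) = 0.
Feasibility: ΣzᵢKᵢ = 2.5127, Σzᵢ/Kᵢ = 1.3599 — both > 1, two phases present.
Binary case is linear: z₁(K₁−1)(1+V/F(K₂−1)) + z₂(K₂−1)(1+V/F(K₁−1)) = 0
⇒ V/F = [z₁(K₁−1)+z₂(K₂−1)] / [−(K₁−1)(K₂−1)] = 1.51269/1.89570 = 0.7980
Then V = V/F·F = 0.7980·231 = 184.3 mol/h and L = F − V = 46.7 mol/h.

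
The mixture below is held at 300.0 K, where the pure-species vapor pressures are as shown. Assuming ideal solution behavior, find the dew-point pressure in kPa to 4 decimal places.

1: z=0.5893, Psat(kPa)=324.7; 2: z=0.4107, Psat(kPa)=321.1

Pdew = 323.2118 kPa

At the dew point ψ → 1, so Σzᵢ/Kᵢ = 1 with Kᵢ = Pᵢˢᵃᵗ/P ⇒ 1/P = Σzᵢ/Pᵢˢᵃᵗ.
1/P = 0.5893/324.7 + 0.4107/321.1 = 0.0030939 ⇒ P = 323.2118 kPa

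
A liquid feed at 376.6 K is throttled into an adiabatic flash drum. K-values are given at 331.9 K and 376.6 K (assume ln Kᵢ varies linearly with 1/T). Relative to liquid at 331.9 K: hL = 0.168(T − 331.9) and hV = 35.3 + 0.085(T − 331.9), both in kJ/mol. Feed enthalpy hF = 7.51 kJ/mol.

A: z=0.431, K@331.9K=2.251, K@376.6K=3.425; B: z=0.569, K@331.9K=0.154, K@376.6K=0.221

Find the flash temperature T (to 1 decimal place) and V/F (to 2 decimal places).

T = 344.6 K, V/F = 0.16

Adiabatic flash: solve Rachford–Rice at each trial T, then check hF = ψ·hV(T) + (1−ψ)·hL(T).
  T = 331.9 K: K = (2.251, 0.154), RR gives ψ = 0.055, H_out = 1.928 kJ/mol
  T = 376.6 K: K = (3.425, 0.221), RR gives ψ = 0.319, H_out = 17.575 kJ/mol
  T = 354.2 K: K = (2.812, 0.187), RR gives ψ = 0.216, H_out = 10.967 kJ/mol
  T = 343.0 K: K = (2.524, 0.170), RR gives ψ = 0.146, H_out = 6.879 kJ/mol
  T = 348.6 K: K = (2.667, 0.178), RR gives ψ = 0.183, H_out = 9.012 kJ/mol
  T = 345.8 K: K = (2.595, 0.174), RR gives ψ = 0.165, H_out = 7.971 kJ/mol
  T = 344.4 K: K = (2.559, 0.172), RR gives ψ = 0.156, H_out = 7.431 kJ/mol
Linear interpolation between T = 344.4 (H_out = 7.431) and T = 345.8 (H_out = 7.971) on hF = 7.51 gives T ≈ 344.6 K, at which ψ = 0.16.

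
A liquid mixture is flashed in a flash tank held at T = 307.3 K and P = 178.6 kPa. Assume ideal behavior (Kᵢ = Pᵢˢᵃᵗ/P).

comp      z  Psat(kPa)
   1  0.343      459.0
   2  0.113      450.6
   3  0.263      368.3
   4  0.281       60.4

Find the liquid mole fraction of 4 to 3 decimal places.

x_4 = 0.671

Raoult's law: Kᵢ = Pᵢˢᵃᵗ/P = Pᵢˢᵃᵗ/178.6.
  K_1 = 459.0/178.6 = 2.56999, K_2 = 450.6/178.6 = 2.52296, K_3 = 368.3/178.6 = 2.06215, K_4 = 60.4/178.6 = 0.33819
Material balance + equilibrium reduce to Σ zᵢ(Kᵢ−1)/(1+ψ(Kᵢ−1)) = 0.
Feasibility: ΣzᵢKᵢ = 1.804, Σzᵢ/Kᵢ = 1.137 — both > 1, two phases present.
Newton–Raphson from ψ = 0.5:
  ψ = 0.500: g = 0.3039, g' = -0.751 → ψ = 0.904
  ψ = 0.904: g = -0.0259, g' = -1.032 → ψ = 0.879
Converged at ψ = 0.879.
Compositions from xᵢ = zᵢ/(1+ψ(Kᵢ−1)), yᵢ = Kᵢxᵢ:
  1: x = 0.144, y = 0.370
  2: x = 0.048, y = 0.122
  3: x = 0.136, y = 0.281
  4: x = 0.671, y = 0.227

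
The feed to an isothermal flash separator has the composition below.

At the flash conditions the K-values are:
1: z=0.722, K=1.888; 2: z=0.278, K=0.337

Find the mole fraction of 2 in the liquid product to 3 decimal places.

Let β = V/F and solve Σ zᵢ(Kᵢ−1)/(1+β(Kᵢ−1)) = 0.
Feasibility: ΣzᵢKᵢ = 1.457, Σzᵢ/Kᵢ = 1.207 — both > 1, two phases present.
Binary case is linear: z₁(K₁−1)(1+β(K₂−1)) + z₂(K₂−1)(1+β(K₁−1)) = 0
⇒ β = [z₁(K₁−1)+z₂(K₂−1)] / [−(K₁−1)(K₂−1)] = 0.4568/0.5887 = 0.776
Compositions from xᵢ = zᵢ/(1+β(Kᵢ−1)), yᵢ = Kᵢxᵢ:
  1: x = 0.427, y = 0.807
  2: x = 0.573, y = 0.193

x_2 = 0.573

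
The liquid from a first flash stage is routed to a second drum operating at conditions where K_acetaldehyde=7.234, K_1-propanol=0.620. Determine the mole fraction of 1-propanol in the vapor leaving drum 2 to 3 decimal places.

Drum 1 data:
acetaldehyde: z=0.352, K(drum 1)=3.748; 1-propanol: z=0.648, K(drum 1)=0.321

Drum 1:
Rachford–Rice: g(ψ₁) = Σ zᵢ(Kᵢ−1)/(1+ψ₁(Kᵢ−1)) = 0.
Feasibility: ΣzᵢKᵢ = 1.527, Σzᵢ/Kᵢ = 2.113 — both > 1, two phases present.
Binary case is linear: z₁(K₁−1)(1+ψ₁(K₂−1)) + z₂(K₂−1)(1+ψ₁(K₁−1)) = 0
⇒ ψ₁ = [z₁(K₁−1)+z₂(K₂−1)] / [−(K₁−1)(K₂−1)] = 0.5273/1.8659 = 0.283
Drum-1 compositions:
  acetaldehyde: x = 0.198, y = 0.743
  1-propanol: x = 0.802, y = 0.257
Drum-2 feed = drum-1 liquid: z₂ = (0.1981, 0.8019).
Drum 2:
Material balance + equilibrium reduce to Σ zᵢ(Kᵢ−1)/(1+ψ₂(Kᵢ−1)) = 0.
Check two-phase: ΣzᵢKᵢ = 1.930 > 1 and Σzᵢ/Kᵢ = 1.321 > 1, so g(0) = 0.930 > 0 and g(1) = -0.321 < 0.
Binary case is linear: z₁(K₁−1)(1+ψ₂(K₂−1)) + z₂(K₂−1)(1+ψ₂(K₁−1)) = 0
⇒ ψ₂ = [z₁(K₁−1)+z₂(K₂−1)] / [−(K₁−1)(K₂−1)] = 0.9304/2.3689 = 0.393
  acetaldehyde: x = 0.057, y = 0.416
  1-propanol: x = 0.943, y = 0.584

y_1-propanol (drum 2) = 0.584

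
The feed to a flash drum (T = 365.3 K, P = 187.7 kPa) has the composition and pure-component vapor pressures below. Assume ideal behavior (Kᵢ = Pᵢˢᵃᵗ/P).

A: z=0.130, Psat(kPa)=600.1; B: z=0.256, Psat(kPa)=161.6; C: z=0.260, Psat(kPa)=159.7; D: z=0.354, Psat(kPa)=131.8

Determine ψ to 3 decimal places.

ψ = 0.229

Raoult's law: Kᵢ = Pᵢˢᵃᵗ/P = Pᵢˢᵃᵗ/187.7.
  K_A = 600.1/187.7 = 3.19712, K_B = 161.6/187.7 = 0.86095, K_C = 159.7/187.7 = 0.85083, K_D = 131.8/187.7 = 0.70218
Let ψ = V/F and solve Σ zᵢ(Kᵢ−1)/(1+ψ(Kᵢ−1)) = 0.
Check two-phase: ΣzᵢKᵢ = 1.106 > 1 and Σzᵢ/Kᵢ = 1.148 > 1, so g(0) = 0.106 > 0 and g(1) = -0.148 < 0.
Newton iteration, ψ⁰ = 0.66:
  ψ = 0.660: g = -0.0969, g' = -0.166 → ψ = 0.078
  ψ = 0.078: g = 0.0609, g' = -0.502 → ψ = 0.199
  ψ = 0.199: g = 0.0101, g' = -0.351 → ψ = 0.228
  ψ = 0.228: g = 0.0004, g' = -0.326 → ψ = 0.229
Converged at ψ = 0.229.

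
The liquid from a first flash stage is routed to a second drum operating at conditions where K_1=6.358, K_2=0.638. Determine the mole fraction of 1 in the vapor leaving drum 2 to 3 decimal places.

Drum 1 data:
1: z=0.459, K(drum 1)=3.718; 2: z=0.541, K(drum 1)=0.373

Drum 1:
Binary case is linear: z₁(K₁−1)(1+ψ₁(K₂−1)) + z₂(K₂−1)(1+ψ₁(K₁−1)) = 0
⇒ ψ₁ = [z₁(K₁−1)+z₂(K₂−1)] / [−(K₁−1)(K₂−1)] = 0.9084/1.7042 = 0.533
Drum-1 compositions:
  1: x = 0.187, y = 0.697
  2: x = 0.813, y = 0.303
Drum-2 feed = drum-1 liquid: z₂ = (0.1874, 0.8126).
Drum 2:
Rachford–Rice: g(ψ₂) = Σ zᵢ(Kᵢ−1)/(1+ψ₂(Kᵢ−1)) = 0.
g(0) = ΣzᵢKᵢ − 1 = 0.710 and g(1) = 1 − Σzᵢ/Kᵢ = -0.303, so a root lies in (0, 1).
Binary case is linear: z₁(K₁−1)(1+ψ₂(K₂−1)) + z₂(K₂−1)(1+ψ₂(K₁−1)) = 0
⇒ ψ₂ = [z₁(K₁−1)+z₂(K₂−1)] / [−(K₁−1)(K₂−1)] = 0.7102/1.9396 = 0.366
  1: x = 0.063, y = 0.402
  2: x = 0.937, y = 0.598

y_1 (drum 2) = 0.402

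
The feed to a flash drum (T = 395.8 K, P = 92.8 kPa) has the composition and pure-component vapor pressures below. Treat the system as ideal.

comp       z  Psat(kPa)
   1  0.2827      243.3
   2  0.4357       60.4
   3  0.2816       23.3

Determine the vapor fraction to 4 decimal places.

ψ = 0.1113

Raoult's law: Kᵢ = Pᵢˢᵃᵗ/P = Pᵢˢᵃᵗ/92.8.
  K_1 = 243.3/92.8 = 2.621767, K_2 = 60.4/92.8 = 0.650862, K_3 = 23.3/92.8 = 0.251078
Material balance + equilibrium reduce to Σ zᵢ(Kᵢ−1)/(1+ψ(Kᵢ−1)) = 0.
g(0) = ΣzᵢKᵢ − 1 = 0.0955 and g(1) = 1 − Σzᵢ/Kᵢ = -0.8988, so a root lies in (0, 1).
Newton–Raphson from ψ = 0.5:
  ψ = 0.5000: g = -0.26826, g' = -0.7083 → ψ = 0.1213
  ψ = 0.1213: g = -0.00769, g' = -0.7682 → ψ = 0.1113
Converged at ψ = 0.1113.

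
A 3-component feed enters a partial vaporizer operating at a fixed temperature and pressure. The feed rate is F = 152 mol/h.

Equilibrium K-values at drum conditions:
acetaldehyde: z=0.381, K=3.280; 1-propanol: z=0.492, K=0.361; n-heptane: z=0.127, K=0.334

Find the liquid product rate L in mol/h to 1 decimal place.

L = 103.4 mol/h

Material balance + equilibrium reduce to Σ zᵢ(Kᵢ−1)/(1+ψ(Kᵢ−1)) = 0.
Feasibility: ΣzᵢKᵢ = 1.470, Σzᵢ/Kᵢ = 1.859 — both > 1, two phases present.
Newton iteration, ψ⁰ = 0.37:
  ψ = 0.370: g = -0.0528, g' = -1.026 → ψ = 0.319
  ψ = 0.319: g = 0.0011, g' = -1.072 → ψ = 0.320
Converged at ψ = 0.320.
Then V = ψ·F = 0.3196·152 = 48.6 mol/h and L = F − V = 103.4 mol/h.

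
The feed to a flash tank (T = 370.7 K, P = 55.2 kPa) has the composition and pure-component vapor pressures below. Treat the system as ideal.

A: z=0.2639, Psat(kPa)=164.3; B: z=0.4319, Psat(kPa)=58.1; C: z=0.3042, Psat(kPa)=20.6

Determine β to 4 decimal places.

β = 0.5131

Raoult's law: Kᵢ = Pᵢˢᵃᵗ/P = Pᵢˢᵃᵗ/55.2.
  K_A = 164.3/55.2 = 2.976449, K_B = 58.1/55.2 = 1.052536, K_C = 20.6/55.2 = 0.373188
Newton–Raphson from β = 0.5:
  β = 0.5000: g = 0.00673, g' = -0.5154 → β = 0.5131
Converged at β = 0.5131.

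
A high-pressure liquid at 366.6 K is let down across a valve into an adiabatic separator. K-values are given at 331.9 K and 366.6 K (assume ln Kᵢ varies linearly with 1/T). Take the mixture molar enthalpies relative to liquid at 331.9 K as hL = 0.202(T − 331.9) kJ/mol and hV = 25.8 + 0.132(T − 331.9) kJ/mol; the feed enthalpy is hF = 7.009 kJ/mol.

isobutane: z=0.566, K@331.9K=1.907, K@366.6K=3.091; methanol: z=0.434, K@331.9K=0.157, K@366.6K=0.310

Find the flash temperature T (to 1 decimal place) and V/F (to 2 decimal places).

T = 335.2 K, V/F = 0.25

Adiabatic flash: solve Rachford–Rice at each trial T, then check hF = ψ·hV(T) + (1−ψ)·hL(T).
  T = 331.9 K: K = (1.907, 0.157), RR gives ψ = 0.193, H_out = 4.977 kJ/mol
  T = 366.6 K: K = (3.091, 0.310), RR gives ψ = 0.613, H_out = 21.330 kJ/mol
  T = 349.2 K: K = (2.455, 0.224), RR gives ψ = 0.431, H_out = 14.101 kJ/mol
  T = 340.5 K: K = (2.169, 0.188), RR gives ψ = 0.326, H_out = 9.954 kJ/mol
  T = 336.2 K: K = (2.036, 0.172), RR gives ψ = 0.265, H_out = 7.615 kJ/mol
  T = 334.0 K: K = (1.969, 0.164), RR gives ψ = 0.229, H_out = 6.310 kJ/mol
Linear interpolation between T = 334.0 (H_out = 6.310) and T = 336.2 (H_out = 7.615) on hF = 7.009 gives T ≈ 335.2 K, at which ψ = 0.25.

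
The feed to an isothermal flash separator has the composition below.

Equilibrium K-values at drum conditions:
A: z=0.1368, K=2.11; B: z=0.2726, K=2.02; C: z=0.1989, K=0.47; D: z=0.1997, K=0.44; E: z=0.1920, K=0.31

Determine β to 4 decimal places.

β = 0.1280

Rachford–Rice: g(β) = Σ zᵢ(Kᵢ−1)/(1+β(Kᵢ−1)) = 0.
Check two-phase: ΣzᵢKᵢ = 1.0802 > 1 and Σzᵢ/Kᵢ = 1.6962 > 1, so g(0) = 0.0802 > 0 and g(1) = -0.6962 < 0.
Newton–Raphson from β = 0.5:
  β = 0.5000: g = -0.21921, g' = -0.6314 → β = 0.1528
  β = 0.1528: g = -0.01471, g' = -0.5908 → β = 0.1279
  β = 0.1279: g = 0.00009, g' = -0.5981 → β = 0.1280
Converged at β = 0.1280.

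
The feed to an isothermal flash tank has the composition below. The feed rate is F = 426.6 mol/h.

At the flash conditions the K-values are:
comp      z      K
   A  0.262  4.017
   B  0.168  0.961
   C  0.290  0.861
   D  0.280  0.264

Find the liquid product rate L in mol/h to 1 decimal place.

Let ψ = V/F and solve Σ zᵢ(Kᵢ−1)/(1+ψ(Kᵢ−1)) = 0.
g(0) = ΣzᵢKᵢ − 1 = 0.538 and g(1) = 1 − Σzᵢ/Kᵢ = -0.637, so a root lies in (0, 1).
Iterate (Newton) starting at ψ = 0.5:
  ψ = 0.500: g = -0.0610, g' = -0.765 → ψ = 0.420
  ψ = 0.420: g = 0.0006, g' = -0.788 → ψ = 0.421
Converged at ψ = 0.421.
Then V = ψ·F = 0.4211·426.6 = 179.7 mol/h and L = F − V = 246.9 mol/h.

L = 246.9 mol/h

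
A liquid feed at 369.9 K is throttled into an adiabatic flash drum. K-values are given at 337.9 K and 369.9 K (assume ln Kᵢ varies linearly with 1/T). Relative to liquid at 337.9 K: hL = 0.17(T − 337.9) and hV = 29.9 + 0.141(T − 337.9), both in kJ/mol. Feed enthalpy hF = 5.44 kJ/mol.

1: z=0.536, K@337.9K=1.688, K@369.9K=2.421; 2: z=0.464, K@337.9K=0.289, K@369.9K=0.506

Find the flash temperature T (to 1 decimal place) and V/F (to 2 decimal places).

T = 341.3 K, V/F = 0.16

Adiabatic flash: solve Rachford–Rice at each trial T, then check hF = ψ·hV(T) + (1−ψ)·hL(T).
  T = 337.9 K: K = (1.688, 0.289), RR gives ψ = 0.079, H_out = 2.376 kJ/mol
  T = 369.9 K: K = (2.421, 0.506), RR gives ψ = 0.758, H_out = 27.415 kJ/mol
  T = 353.9 K: K = (2.038, 0.387), RR gives ψ = 0.428, H_out = 15.313 kJ/mol
  T = 345.9 K: K = (1.859, 0.336), RR gives ψ = 0.267, H_out = 9.269 kJ/mol
  T = 341.9 K: K = (1.772, 0.312), RR gives ψ = 0.178, H_out = 5.982 kJ/mol
  T = 339.9 K: K = (1.730, 0.300), RR gives ψ = 0.130, H_out = 4.227 kJ/mol
Linear interpolation between T = 339.9 (H_out = 4.227) and T = 341.9 (H_out = 5.982) on hF = 5.44 gives T ≈ 341.3 K, at which ψ = 0.16.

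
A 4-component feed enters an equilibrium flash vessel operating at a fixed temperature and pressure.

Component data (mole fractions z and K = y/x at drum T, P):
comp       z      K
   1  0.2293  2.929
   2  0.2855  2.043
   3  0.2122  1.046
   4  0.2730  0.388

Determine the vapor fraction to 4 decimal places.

ψ = 0.8292

Let ψ = V/F and solve Σ zᵢ(Kᵢ−1)/(1+ψ(Kᵢ−1)) = 0.
Check two-phase: ΣzᵢKᵢ = 1.5828 > 1 and Σzᵢ/Kᵢ = 1.1245 > 1, so g(0) = 0.5828 > 0 and g(1) = -0.1245 < 0.
Iterate (Newton) starting at ψ = 0.5:
  ψ = 0.5000: g = 0.18967, g' = -0.5680 → ψ = 0.8339
  ψ = 0.8339: g = -0.00301, g' = -0.6411 → ψ = 0.8292
Converged at ψ = 0.8292.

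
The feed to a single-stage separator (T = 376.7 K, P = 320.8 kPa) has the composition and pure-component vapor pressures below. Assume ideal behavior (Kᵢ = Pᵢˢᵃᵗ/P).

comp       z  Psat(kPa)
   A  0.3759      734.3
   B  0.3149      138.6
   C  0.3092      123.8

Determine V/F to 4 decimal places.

V/F = 0.1520

Raoult's law: Kᵢ = Pᵢˢᵃᵗ/P = Pᵢˢᵃᵗ/320.8.
  K_A = 734.3/320.8 = 2.288965, K_B = 138.6/320.8 = 0.432045, K_C = 123.8/320.8 = 0.385910
Rachford–Rice: g(V/F) = Σ zᵢ(Kᵢ−1)/(1+V/F(Kᵢ−1)) = 0.
Feasibility: ΣzᵢKᵢ = 1.1158, Σzᵢ/Kᵢ = 1.6943 — both > 1, two phases present.
Newton iteration, V/F⁰ = 0.32:
  V/F = 0.3200: g = -0.11186, g' = -0.6454 → V/F = 0.1467
  V/F = 0.1467: g = 0.00371, g' = -0.7034 → V/F = 0.1519
  V/F = 0.1519: g = 0.00001, g' = -0.7002 → V/F = 0.1520
Converged at V/F = 0.1520.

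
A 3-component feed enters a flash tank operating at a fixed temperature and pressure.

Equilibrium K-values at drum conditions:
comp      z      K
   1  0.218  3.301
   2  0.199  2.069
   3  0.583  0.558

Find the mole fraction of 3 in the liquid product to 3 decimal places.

Rachford–Rice: g(V/F) = Σ zᵢ(Kᵢ−1)/(1+V/F(Kᵢ−1)) = 0.
Check two-phase: ΣzᵢKᵢ = 1.457 > 1 and Σzᵢ/Kᵢ = 1.207 > 1, so g(0) = 0.457 > 0 and g(1) = -0.207 < 0.
Newton iteration, V/F⁰ = 0.31:
  V/F = 0.310: g = 0.1540, g' = -0.674 → V/F = 0.538
  V/F = 0.538: g = 0.0210, g' = -0.518 → V/F = 0.579
Converged at V/F = 0.579.
Compositions from xᵢ = zᵢ/(1+V/F(Kᵢ−1)), yᵢ = Kᵢxᵢ:
  1: x = 0.093, y = 0.308
  2: x = 0.123, y = 0.254
  3: x = 0.784, y = 0.437

x_3 = 0.784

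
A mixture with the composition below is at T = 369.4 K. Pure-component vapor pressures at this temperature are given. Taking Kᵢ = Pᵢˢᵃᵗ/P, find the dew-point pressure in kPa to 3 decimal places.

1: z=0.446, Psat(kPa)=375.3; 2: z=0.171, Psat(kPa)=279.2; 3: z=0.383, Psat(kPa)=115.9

At the dew point ψ → 1, so Σzᵢ/Kᵢ = 1 with Kᵢ = Pᵢˢᵃᵗ/P ⇒ 1/P = Σzᵢ/Pᵢˢᵃᵗ.
1/P = 0.446/375.3 + 0.171/279.2 + 0.383/115.9 = 0.005105 ⇒ P = 195.870 kPa

Pdew = 195.870 kPa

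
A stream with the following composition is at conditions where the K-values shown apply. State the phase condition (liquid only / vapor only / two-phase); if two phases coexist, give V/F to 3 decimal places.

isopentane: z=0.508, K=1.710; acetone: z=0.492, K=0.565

ΣzᵢKᵢ = 1.147; Σzᵢ/Kᵢ = 1.168.
Both exceed 1, so a two-phase solution exists.
Newton–Raphson from ψ = 0.57:
  ψ = 0.570: g = -0.0278, g' = -0.294 → ψ = 0.476
  ψ = 0.476: g = -0.0002, g' = -0.291 → ψ = 0.475
Converged at ψ = 0.475.

two-phase, V/F = 0.475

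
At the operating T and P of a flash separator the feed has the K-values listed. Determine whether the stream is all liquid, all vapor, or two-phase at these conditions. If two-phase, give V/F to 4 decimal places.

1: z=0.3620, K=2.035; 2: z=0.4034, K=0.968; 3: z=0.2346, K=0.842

ΣzᵢKᵢ = 1.3247; Σzᵢ/Kᵢ = 0.8732.
Since Σzᵢ/Kᵢ < 1 the mixture is above its dew point — single vapor phase.

all vapor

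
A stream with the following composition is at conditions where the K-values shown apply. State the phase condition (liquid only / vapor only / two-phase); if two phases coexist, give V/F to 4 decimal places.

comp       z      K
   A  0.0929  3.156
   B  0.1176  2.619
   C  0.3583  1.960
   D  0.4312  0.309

ΣzᵢKᵢ = 1.4367; Σzᵢ/Kᵢ = 1.6526.
Both exceed 1, so a two-phase solution exists.
Rachford–Rice: g(ψ) = Σ zᵢ(Kᵢ−1)/(1+ψ(Kᵢ−1)) = 0.
Newton–Raphson from ψ = 0.45:
  ψ = 0.4500: g = 0.01959, g' = -0.8091 → ψ = 0.4742
  ψ = 0.4742: g = -0.00007, g' = -0.8156 → ψ = 0.4741
Converged at ψ = 0.4741.

two-phase, V/F = 0.4741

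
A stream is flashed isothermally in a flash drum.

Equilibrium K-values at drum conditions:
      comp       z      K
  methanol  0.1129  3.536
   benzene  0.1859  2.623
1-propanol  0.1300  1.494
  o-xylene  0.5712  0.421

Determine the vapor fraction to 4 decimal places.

Let ψ = V/F and solve Σ zᵢ(Kᵢ−1)/(1+ψ(Kᵢ−1)) = 0.
Feasibility: ΣzᵢKᵢ = 1.3215, Σzᵢ/Kᵢ = 1.5466 — both > 1, two phases present.
Newton–Raphson from ψ = 0.52:
  ψ = 0.5200: g = -0.13500, g' = -0.6912 → ψ = 0.3247
  ψ = 0.3247: g = 0.00267, g' = -0.7424 → ψ = 0.3283
Converged at ψ = 0.3283.

ψ = 0.3283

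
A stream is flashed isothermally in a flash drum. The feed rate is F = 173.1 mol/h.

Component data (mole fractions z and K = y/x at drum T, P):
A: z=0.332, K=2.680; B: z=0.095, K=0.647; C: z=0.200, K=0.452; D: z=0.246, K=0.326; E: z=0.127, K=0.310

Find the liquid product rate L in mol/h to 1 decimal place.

L = 145.5 mol/h

Newton iteration, ψ⁰ = 0.5:
  ψ = 0.500: g = -0.2724, g' = -0.803 → ψ = 0.161
  ψ = 0.161: g = -0.0012, g' = -0.883 → ψ = 0.160
Converged at ψ = 0.160.
Then V = ψ·F = 0.1595·173.1 = 27.6 mol/h and L = F − V = 145.5 mol/h.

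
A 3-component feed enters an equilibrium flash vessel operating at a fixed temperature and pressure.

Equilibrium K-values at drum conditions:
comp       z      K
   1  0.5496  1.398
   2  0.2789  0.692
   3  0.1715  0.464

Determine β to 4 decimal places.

Newton–Raphson from β = 0.67:
  β = 0.6700: g = -0.07898, g' = -0.2162 → β = 0.3047
  β = 0.3047: g = -0.00959, g' = -0.1719 → β = 0.2489
  β = 0.2489: g = -0.00009, g' = -0.1687 → β = 0.2484
Converged at β = 0.2484.

β = 0.2484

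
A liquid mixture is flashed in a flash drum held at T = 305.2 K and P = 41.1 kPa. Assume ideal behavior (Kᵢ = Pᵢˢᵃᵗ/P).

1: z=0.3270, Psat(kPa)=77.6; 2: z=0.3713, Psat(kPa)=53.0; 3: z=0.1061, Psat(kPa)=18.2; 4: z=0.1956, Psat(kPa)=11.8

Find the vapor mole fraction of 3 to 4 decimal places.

y_3 = 0.0647

Raoult's law: Kᵢ = Pᵢˢᵃᵗ/P = Pᵢˢᵃᵗ/41.1.
  K_1 = 77.6/41.1 = 1.888078, K_2 = 53.0/41.1 = 1.289538, K_3 = 18.2/41.1 = 0.442822, K_4 = 11.8/41.1 = 0.287105
Material balance + equilibrium reduce to Σ zᵢ(Kᵢ−1)/(1+ψ(Kᵢ−1)) = 0.
Check two-phase: ΣzᵢKᵢ = 1.1993 > 1 and Σzᵢ/Kᵢ = 1.3820 > 1, so g(0) = 0.1993 > 0 and g(1) = -0.3820 < 0.
Newton–Raphson from ψ = 0.5:
  ψ = 0.5000: g = -0.00361, g' = -0.4507 → ψ = 0.4920
Converged at ψ = 0.4920.
Compositions from xᵢ = zᵢ/(1+ψ(Kᵢ−1)), yᵢ = Kᵢxᵢ:
  1: x = 0.2276, y = 0.4297
  2: x = 0.3250, y = 0.4191
  3: x = 0.1462, y = 0.0647
  4: x = 0.3013, y = 0.0865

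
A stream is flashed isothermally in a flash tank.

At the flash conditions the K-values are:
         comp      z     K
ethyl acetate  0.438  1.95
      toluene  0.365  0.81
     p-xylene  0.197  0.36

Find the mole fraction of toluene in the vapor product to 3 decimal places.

Rachford–Rice: g(ψ) = Σ zᵢ(Kᵢ−1)/(1+ψ(Kᵢ−1)) = 0.
Feasibility: ΣzᵢKᵢ = 1.221, Σzᵢ/Kᵢ = 1.222 — both > 1, two phases present.
Newton iteration, ψ⁰ = 0.5:
  ψ = 0.500: g = 0.0201, g' = -0.372 → ψ = 0.554
  ψ = 0.554: g = -0.0002, g' = -0.380 → ψ = 0.553
Converged at ψ = 0.553.
Compositions from xᵢ = zᵢ/(1+ψ(Kᵢ−1)), yᵢ = Kᵢxᵢ:
  ethyl acetate: x = 0.287, y = 0.560
  toluene: x = 0.408, y = 0.330
  p-xylene: x = 0.305, y = 0.110

y_toluene = 0.330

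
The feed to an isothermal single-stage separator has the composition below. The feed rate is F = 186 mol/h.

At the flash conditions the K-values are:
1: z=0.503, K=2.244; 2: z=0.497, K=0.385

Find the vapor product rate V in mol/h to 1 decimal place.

V = 77.8 mol/h

Material balance + equilibrium reduce to Σ zᵢ(Kᵢ−1)/(1+ψ(Kᵢ−1)) = 0.
Check two-phase: ΣzᵢKᵢ = 1.320 > 1 and Σzᵢ/Kᵢ = 1.515 > 1, so g(0) = 0.320 > 0 and g(1) = -0.515 < 0.
Binary case is linear: z₁(K₁−1)(1+ψ(K₂−1)) + z₂(K₂−1)(1+ψ(K₁−1)) = 0
⇒ ψ = [z₁(K₁−1)+z₂(K₂−1)] / [−(K₁−1)(K₂−1)] = 0.3201/0.7651 = 0.418
Then V = ψ·F = 0.4184·186 = 77.8 mol/h and L = F − V = 108.2 mol/h.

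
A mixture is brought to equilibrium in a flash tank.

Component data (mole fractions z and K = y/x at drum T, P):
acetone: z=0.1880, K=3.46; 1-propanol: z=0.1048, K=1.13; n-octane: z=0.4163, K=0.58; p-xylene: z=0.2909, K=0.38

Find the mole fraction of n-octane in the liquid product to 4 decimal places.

x_n-octane = 0.4366

Let ψ = V/F and solve Σ zᵢ(Kᵢ−1)/(1+ψ(Kᵢ−1)) = 0.
Feasibility: ΣzᵢKᵢ = 1.1209, Σzᵢ/Kᵢ = 1.6304 — both > 1, two phases present.
Newton iteration, ψ⁰ = 0.5:
  ψ = 0.5000: g = -0.26253, g' = -0.5829 → ψ = 0.0496
  ψ = 0.0496: g = 0.06108, g' = -1.1011 → ψ = 0.1051
  ψ = 0.1051: g = 0.00509, g' = -0.9284 → ψ = 0.1106
Converged at ψ = 0.1106.
Compositions from xᵢ = zᵢ/(1+ψ(Kᵢ−1)), yᵢ = Kᵢxᵢ:
  acetone: x = 0.1478, y = 0.5114
  1-propanol: x = 0.1033, y = 0.1167
  n-octane: x = 0.4366, y = 0.2532
  p-xylene: x = 0.3123, y = 0.1187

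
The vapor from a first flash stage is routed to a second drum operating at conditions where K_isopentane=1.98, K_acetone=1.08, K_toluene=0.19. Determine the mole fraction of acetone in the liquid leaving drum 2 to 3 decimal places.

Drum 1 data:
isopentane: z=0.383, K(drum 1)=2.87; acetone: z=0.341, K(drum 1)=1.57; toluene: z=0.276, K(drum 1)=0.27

x_acetone (drum 2) = 0.357

Drum 1:
Material balance + equilibrium reduce to Σ zᵢ(Kᵢ−1)/(1+ψ₁(Kᵢ−1)) = 0.
Check two-phase: ΣzᵢKᵢ = 1.709 > 1 and Σzᵢ/Kᵢ = 1.373 > 1, so g(0) = 0.709 > 0 and g(1) = -0.373 < 0.
Iterate (Newton) starting at ψ₁ = 0.54:
  ψ₁ = 0.540: g = 0.1724, g' = -0.797 → ψ₁ = 0.756
  ψ₁ = 0.756: g = -0.0173, g' = -1.017 → ψ₁ = 0.739
Converged at ψ₁ = 0.739.
Drum-1 compositions:
  isopentane: x = 0.161, y = 0.461
  acetone: x = 0.240, y = 0.377
  toluene: x = 0.599, y = 0.162
Drum-2 feed = drum-1 vapor: z₂ = (0.4615, 0.3767, 0.1618).
Drum 2:
Newton iteration, ψ₂⁰ = 0.57:
  ψ₂ = 0.570: g = 0.0755, g' = -0.551 → ψ₂ = 0.707
  ψ₂ = 0.707: g = -0.0111, g' = -0.738 → ψ₂ = 0.692
Converged at ψ₂ = 0.692.
  isopentane: x = 0.275, y = 0.545
  acetone: x = 0.357, y = 0.386
  toluene: x = 0.368, y = 0.070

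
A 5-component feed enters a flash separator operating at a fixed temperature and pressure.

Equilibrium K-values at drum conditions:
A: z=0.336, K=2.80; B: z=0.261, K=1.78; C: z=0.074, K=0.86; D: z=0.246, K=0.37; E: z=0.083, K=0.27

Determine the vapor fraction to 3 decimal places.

ψ = 0.683

Material balance + equilibrium reduce to Σ zᵢ(Kᵢ−1)/(1+ψ(Kᵢ−1)) = 0.
Feasibility: ΣzᵢKᵢ = 1.582, Σzᵢ/Kᵢ = 1.325 — both > 1, two phases present.
Iterate (Newton) starting at ψ = 0.54:
  ψ = 0.540: g = 0.1038, g' = -0.705 → ψ = 0.687
  ψ = 0.687: g = -0.0035, g' = -0.768 → ψ = 0.683
Converged at ψ = 0.683.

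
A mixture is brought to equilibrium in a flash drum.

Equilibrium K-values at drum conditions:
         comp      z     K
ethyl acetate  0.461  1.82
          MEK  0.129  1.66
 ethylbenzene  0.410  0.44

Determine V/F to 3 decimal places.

Rachford–Rice: g(V/F) = Σ zᵢ(Kᵢ−1)/(1+V/F(Kᵢ−1)) = 0.
g(0) = ΣzᵢKᵢ − 1 = 0.234 and g(1) = 1 − Σzᵢ/Kᵢ = -0.263, so a root lies in (0, 1).
Newton–Raphson from V/F = 0.5:
  V/F = 0.500: g = 0.0132, g' = -0.436 → V/F = 0.530
Converged at V/F = 0.530.

V/F = 0.530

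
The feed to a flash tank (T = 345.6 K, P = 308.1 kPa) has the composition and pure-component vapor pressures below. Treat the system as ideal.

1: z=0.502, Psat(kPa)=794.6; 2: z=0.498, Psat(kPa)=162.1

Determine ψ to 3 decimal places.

Raoult's law: Kᵢ = Pᵢˢᵃᵗ/P = Pᵢˢᵃᵗ/308.1.
  K_1 = 794.6/308.1 = 2.57903, K_2 = 162.1/308.1 = 0.52613
Material balance + equilibrium reduce to Σ zᵢ(Kᵢ−1)/(1+ψ(Kᵢ−1)) = 0.
g(0) = ΣzᵢKᵢ − 1 = 0.557 and g(1) = 1 − Σzᵢ/Kᵢ = -0.141, so a root lies in (0, 1).
Binary case is linear: z₁(K₁−1)(1+ψ(K₂−1)) + z₂(K₂−1)(1+ψ(K₁−1)) = 0
⇒ ψ = [z₁(K₁−1)+z₂(K₂−1)] / [−(K₁−1)(K₂−1)] = 0.5567/0.7483 = 0.744

ψ = 0.744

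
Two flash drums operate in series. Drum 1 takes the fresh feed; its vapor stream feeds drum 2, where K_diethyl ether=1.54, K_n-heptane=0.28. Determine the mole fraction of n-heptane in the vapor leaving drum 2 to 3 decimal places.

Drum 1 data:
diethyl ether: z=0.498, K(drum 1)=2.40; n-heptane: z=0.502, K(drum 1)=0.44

Drum 1:
Material balance + equilibrium reduce to Σ zᵢ(Kᵢ−1)/(1+ψ₁(Kᵢ−1)) = 0.
Feasibility: ΣzᵢKᵢ = 1.416, Σzᵢ/Kᵢ = 1.348 — both > 1, two phases present.
Newton–Raphson from ψ₁ = 0.5:
  ψ₁ = 0.500: g = 0.0197, g' = -0.641 → ψ₁ = 0.531
Converged at ψ₁ = 0.531.
Drum-1 compositions:
  diethyl ether: x = 0.286, y = 0.686
  n-heptane: x = 0.714, y = 0.314
Drum-2 feed = drum-1 vapor: z₂ = (0.6857, 0.3143).
Drum 2:
Rachford–Rice: g(ψ₂) = Σ zᵢ(Kᵢ−1)/(1+ψ₂(Kᵢ−1)) = 0.
Check two-phase: ΣzᵢKᵢ = 1.144 > 1 and Σzᵢ/Kᵢ = 1.568 > 1, so g(0) = 0.144 > 0 and g(1) = -0.568 < 0.
Binary case is linear: z₁(K₁−1)(1+ψ₂(K₂−1)) + z₂(K₂−1)(1+ψ₂(K₁−1)) = 0
⇒ ψ₂ = [z₁(K₁−1)+z₂(K₂−1)] / [−(K₁−1)(K₂−1)] = 0.1440/0.3888 = 0.370
  diethyl ether: x = 0.571, y = 0.880
  n-heptane: x = 0.429, y = 0.120

y_n-heptane (drum 2) = 0.120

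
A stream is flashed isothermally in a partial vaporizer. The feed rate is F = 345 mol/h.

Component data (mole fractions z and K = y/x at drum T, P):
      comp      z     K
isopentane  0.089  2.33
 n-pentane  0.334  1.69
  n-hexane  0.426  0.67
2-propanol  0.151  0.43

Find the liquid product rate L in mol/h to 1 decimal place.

L = 224.3 mol/h

Material balance + equilibrium reduce to Σ zᵢ(Kᵢ−1)/(1+V/F(Kᵢ−1)) = 0.
g(0) = ΣzᵢKᵢ − 1 = 0.122 and g(1) = 1 − Σzᵢ/Kᵢ = -0.223, so a root lies in (0, 1).
Iterate (Newton) starting at V/F = 0.5:
  V/F = 0.500: g = -0.0463, g' = -0.307 → V/F = 0.349
  V/F = 0.349: g = 0.0002, g' = -0.312 → V/F = 0.350
Converged at V/F = 0.350.
Then V = V/F·F = 0.3498·345 = 120.7 mol/h and L = F − V = 224.3 mol/h.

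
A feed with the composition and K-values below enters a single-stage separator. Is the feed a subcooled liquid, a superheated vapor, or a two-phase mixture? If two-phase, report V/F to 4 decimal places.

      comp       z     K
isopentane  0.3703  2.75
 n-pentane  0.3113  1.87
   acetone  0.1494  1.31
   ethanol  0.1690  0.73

superheated vapor

ΣzᵢKᵢ = 1.9195; Σzᵢ/Kᵢ = 0.6467.
Since Σzᵢ/Kᵢ < 1 the mixture is above its dew point — single vapor phase.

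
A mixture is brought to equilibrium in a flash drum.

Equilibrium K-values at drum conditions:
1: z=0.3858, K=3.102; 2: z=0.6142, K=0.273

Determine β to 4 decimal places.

Rachford–Rice: g(β) = Σ zᵢ(Kᵢ−1)/(1+β(Kᵢ−1)) = 0.
Check two-phase: ΣzᵢKᵢ = 1.3644 > 1 and Σzᵢ/Kᵢ = 2.3742 > 1, so g(0) = 0.3644 > 0 and g(1) = -1.3742 < 0.
Binary case is linear: z₁(K₁−1)(1+β(K₂−1)) + z₂(K₂−1)(1+β(K₁−1)) = 0
⇒ β = [z₁(K₁−1)+z₂(K₂−1)] / [−(K₁−1)(K₂−1)] = 0.36443/1.52815 = 0.2385

β = 0.2385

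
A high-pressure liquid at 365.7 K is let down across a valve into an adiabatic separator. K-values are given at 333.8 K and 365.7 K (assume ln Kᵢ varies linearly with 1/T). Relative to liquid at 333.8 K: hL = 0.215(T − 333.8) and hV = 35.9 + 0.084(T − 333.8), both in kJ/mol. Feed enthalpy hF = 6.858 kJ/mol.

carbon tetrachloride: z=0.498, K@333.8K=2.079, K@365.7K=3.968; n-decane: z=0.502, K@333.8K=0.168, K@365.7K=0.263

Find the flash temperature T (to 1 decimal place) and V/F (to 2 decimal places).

Adiabatic flash: solve Rachford–Rice at each trial T, then check hF = ψ·hV(T) + (1−ψ)·hL(T).
  T = 333.8 K: K = (2.079, 0.168), RR gives ψ = 0.133, H_out = 4.786 kJ/mol
  T = 365.7 K: K = (3.968, 0.263), RR gives ψ = 0.507, H_out = 22.928 kJ/mol
  T = 349.8 K: K = (2.918, 0.213), RR gives ψ = 0.371, H_out = 15.969 kJ/mol
  T = 341.8 K: K = (2.473, 0.189), RR gives ψ = 0.274, H_out = 11.254 kJ/mol
  T = 337.8 K: K = (2.270, 0.179), RR gives ψ = 0.211, H_out = 8.319 kJ/mol
  T = 335.8 K: K = (2.173, 0.173), RR gives ψ = 0.174, H_out = 6.642 kJ/mol
  T = 336.8 K: K = (2.221, 0.176), RR gives ψ = 0.193, H_out = 7.501 kJ/mol
  T = 336.3 K: K = (2.197, 0.175), RR gives ψ = 0.184, H_out = 7.077 kJ/mol
Linear interpolation between T = 335.8 (H_out = 6.642) and T = 336.3 (H_out = 7.077) on hF = 6.858 gives T ≈ 336.0 K, at which ψ = 0.18.

T = 336.0 K, V/F = 0.18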